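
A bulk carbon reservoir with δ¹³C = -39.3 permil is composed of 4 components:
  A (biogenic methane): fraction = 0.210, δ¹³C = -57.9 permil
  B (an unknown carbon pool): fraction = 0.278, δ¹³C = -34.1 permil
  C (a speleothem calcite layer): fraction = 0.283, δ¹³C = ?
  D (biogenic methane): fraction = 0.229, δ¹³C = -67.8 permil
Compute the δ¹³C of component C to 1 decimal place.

Isotope mass balance: δ_bulk = Σ fᵢ·δᵢ.
-39.3 = 0.210×(-57.9) + 0.278×(-34.1) + 0.283×δ_C + 0.229×(-67.8)
0.283·δ_C = -39.3 − (-37.165) = -2.135
δ_C = -2.135 / 0.283 = -7.54 permil

-7.5 permil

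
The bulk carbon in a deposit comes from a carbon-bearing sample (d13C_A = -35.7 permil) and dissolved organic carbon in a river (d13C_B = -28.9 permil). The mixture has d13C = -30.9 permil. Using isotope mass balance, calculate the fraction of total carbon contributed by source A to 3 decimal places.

δ_mix = f_A·δ_A + (1 − f_A)·δ_B  ⇒  f_A = (δ_mix − δ_B)/(δ_A − δ_B)
f_A = (-30.9 − (-28.9)) / (-35.7 − (-28.9))
f_A = -2.0 / -6.8 = 0.2941

0.294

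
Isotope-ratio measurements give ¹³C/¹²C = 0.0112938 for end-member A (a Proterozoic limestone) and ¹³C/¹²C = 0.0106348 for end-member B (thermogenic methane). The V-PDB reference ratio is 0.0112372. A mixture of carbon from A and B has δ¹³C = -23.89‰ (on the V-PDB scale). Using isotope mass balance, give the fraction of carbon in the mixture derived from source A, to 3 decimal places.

δ_A = (0.0112938/0.0112372 − 1)×1000 = (1.005037 − 1)×1000 = 5.037‰
δ_B = (0.0106348/0.0112372 − 1)×1000 = (0.946392 − 1)×1000 = -53.608‰
f_A = (δ_mix − δ_B)/(δ_A − δ_B) = (-23.89 − (-53.608))/(5.037 − (-53.608))
f_A = 29.718 / 58.645 = 0.5067

0.507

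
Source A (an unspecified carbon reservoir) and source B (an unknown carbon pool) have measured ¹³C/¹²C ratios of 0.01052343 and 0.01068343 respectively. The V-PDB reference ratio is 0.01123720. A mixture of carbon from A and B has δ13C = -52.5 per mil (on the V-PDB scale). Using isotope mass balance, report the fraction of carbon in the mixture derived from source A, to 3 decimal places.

0.226

δ_A = (0.01052343/0.01123720 − 1)×1000 = (0.936482 − 1)×1000 = -63.518 per mil
δ_B = (0.01068343/0.01123720 − 1)×1000 = (0.950720 − 1)×1000 = -49.280 per mil
f_A = (δ_mix − δ_B)/(δ_A − δ_B) = (-52.5 − (-49.280))/(-63.518 − (-49.280))
f_A = -3.220 / -14.238 = 0.2261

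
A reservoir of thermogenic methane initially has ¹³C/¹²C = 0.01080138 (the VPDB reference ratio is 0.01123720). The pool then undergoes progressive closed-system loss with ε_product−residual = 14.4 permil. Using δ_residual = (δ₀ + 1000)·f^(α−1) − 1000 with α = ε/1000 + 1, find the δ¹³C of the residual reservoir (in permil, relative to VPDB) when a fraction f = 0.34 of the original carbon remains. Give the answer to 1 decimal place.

-53.6 permil

δ₀ = (0.01080138/0.01123720 − 1)×1000 = (0.961216 − 1)×1000 = -38.784 permil
α − 1 = ε/1000 = 0.0144
f^(α−1) = 0.34^(0.0144) = 0.984585
δ_res = (-38.784 + 1000) × 0.984585 − 1000 = 946.399 − 1000 = -53.60 permil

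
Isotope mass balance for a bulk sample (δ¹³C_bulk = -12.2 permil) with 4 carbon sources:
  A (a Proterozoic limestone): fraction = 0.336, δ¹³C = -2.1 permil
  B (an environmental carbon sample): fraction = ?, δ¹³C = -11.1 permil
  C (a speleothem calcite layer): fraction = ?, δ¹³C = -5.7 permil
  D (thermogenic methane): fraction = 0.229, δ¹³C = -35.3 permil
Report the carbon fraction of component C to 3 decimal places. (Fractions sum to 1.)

0.263

Let f_C and f_B be the unknown fractions; fractions sum to 1 so f_C + f_B = 0.435.
Mass balance: Σ fᵢ·δᵢ = δ_bulk ⇒ f_C·(-5.7) + f_B·(-11.1) = -12.2 − (-8.789) = -3.411
Substitute f_B = 0.435 − f_C:
f_C·(-5.7 − -11.1) = -3.411 − 0.435×(-11.1) = 1.418
f_C = 1.418 / 5.4 = 0.2626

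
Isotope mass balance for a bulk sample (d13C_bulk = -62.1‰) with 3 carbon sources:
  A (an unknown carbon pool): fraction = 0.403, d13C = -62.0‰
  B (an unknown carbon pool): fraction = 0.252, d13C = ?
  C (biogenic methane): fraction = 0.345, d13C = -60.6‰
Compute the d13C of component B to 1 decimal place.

-64.3‰

Isotope mass balance: δ_bulk = Σ fᵢ·δᵢ.
-62.1 = 0.403×(-62.0) + 0.252×δ_B + 0.345×(-60.6)
0.252·δ_B = -62.1 − (-45.893) = -16.207
δ_B = -16.207 / 0.252 = -64.31‰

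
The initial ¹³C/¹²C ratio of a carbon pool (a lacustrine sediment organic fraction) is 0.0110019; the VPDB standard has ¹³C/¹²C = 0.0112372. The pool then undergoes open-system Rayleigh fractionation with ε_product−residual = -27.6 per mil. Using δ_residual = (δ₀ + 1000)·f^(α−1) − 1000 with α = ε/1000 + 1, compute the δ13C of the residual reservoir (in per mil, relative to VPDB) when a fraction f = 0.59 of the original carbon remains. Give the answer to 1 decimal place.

δ₀ = (0.0110019/0.0112372 − 1)×1000 = (0.979061 − 1)×1000 = -20.939 per mil
α − 1 = ε/1000 = -0.0276
f^(α−1) = 0.59^(-0.0276) = 1.014669
δ_res = (-20.939 + 1000) × 1.014669 − 1000 = 993.423 − 1000 = -6.58 per mil

-6.6 per mil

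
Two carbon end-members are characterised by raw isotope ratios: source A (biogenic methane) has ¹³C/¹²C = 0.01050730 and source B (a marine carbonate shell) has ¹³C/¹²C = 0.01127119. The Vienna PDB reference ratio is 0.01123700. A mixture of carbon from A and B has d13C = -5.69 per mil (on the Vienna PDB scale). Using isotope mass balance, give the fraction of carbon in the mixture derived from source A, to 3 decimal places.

δ_A = (0.01050730/0.01123700 − 1)×1000 = (0.935063 − 1)×1000 = -64.937 per mil
δ_B = (0.01127119/0.01123700 − 1)×1000 = (1.003043 − 1)×1000 = 3.043 per mil
f_A = (δ_mix − δ_B)/(δ_A − δ_B) = (-5.69 − (3.043))/(-64.937 − (3.043))
f_A = -8.733 / -67.980 = 0.1285

0.128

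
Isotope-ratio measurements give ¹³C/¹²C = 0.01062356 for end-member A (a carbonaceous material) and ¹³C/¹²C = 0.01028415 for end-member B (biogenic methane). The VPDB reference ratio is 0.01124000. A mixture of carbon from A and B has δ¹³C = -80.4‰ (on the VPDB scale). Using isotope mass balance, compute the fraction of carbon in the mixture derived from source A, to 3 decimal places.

δ_A = (0.01062356/0.01124000 − 1)×1000 = (0.945157 − 1)×1000 = -54.843‰
δ_B = (0.01028415/0.01124000 − 1)×1000 = (0.914960 − 1)×1000 = -85.040‰
f_A = (δ_mix − δ_B)/(δ_A − δ_B) = (-80.4 − (-85.040))/(-54.843 − (-85.040))
f_A = 4.640 / 30.197 = 0.1537

0.154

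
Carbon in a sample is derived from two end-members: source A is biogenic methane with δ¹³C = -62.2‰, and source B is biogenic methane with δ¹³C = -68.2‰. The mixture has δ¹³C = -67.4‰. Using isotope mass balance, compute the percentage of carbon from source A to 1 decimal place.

13.3%

δ_mix = f_A·δ_A + (1 − f_A)·δ_B  ⇒  f_A = (δ_mix − δ_B)/(δ_A − δ_B)
f_A = (-67.4 − (-68.2)) / (-62.2 − (-68.2))
f_A = 0.8 / 6.0 = 0.1333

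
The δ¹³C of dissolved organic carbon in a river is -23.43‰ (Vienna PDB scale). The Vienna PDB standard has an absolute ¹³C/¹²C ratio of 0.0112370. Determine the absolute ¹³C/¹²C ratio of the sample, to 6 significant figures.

0.0109737

R_sample = R_standard × (δ¹³C/1000 + 1)
R_sample = 0.0112370 × (-23.43/1000 + 1) = 0.0112370 × 0.976570
R_sample = 0.0109737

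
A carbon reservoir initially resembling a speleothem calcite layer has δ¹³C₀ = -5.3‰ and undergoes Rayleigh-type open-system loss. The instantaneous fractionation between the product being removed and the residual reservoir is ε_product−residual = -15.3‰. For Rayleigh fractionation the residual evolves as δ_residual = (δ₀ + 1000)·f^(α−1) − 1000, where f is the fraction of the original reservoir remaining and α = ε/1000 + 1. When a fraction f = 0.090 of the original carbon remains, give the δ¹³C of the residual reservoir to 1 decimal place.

32.0‰

Rayleigh residual: δ_res = (δ₀ + 1000)·f^(α−1) − 1000
α = ε/1000 + 1 = 0.98470, so α − 1 = -0.01530
f^(α−1) = 0.090^(-0.01530) = 1.037529
δ_res = (-5.3 + 1000) × 1.037529 − 1000 = 1032.030 − 1000 = 32.03‰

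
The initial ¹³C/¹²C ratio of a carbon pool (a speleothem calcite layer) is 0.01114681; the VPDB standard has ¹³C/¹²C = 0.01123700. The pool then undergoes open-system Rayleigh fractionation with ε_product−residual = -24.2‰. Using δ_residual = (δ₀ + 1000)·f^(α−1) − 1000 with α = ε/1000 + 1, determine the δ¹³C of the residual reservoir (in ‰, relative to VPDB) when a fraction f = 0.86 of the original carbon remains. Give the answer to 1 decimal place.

-4.4‰

δ₀ = (0.01114681/0.01123700 − 1)×1000 = (0.991974 − 1)×1000 = -8.026‰
α − 1 = ε/1000 = -0.0242
f^(α−1) = 0.86^(-0.0242) = 1.003657
δ_res = (-8.026 + 1000) × 1.003657 − 1000 = 995.601 − 1000 = -4.40‰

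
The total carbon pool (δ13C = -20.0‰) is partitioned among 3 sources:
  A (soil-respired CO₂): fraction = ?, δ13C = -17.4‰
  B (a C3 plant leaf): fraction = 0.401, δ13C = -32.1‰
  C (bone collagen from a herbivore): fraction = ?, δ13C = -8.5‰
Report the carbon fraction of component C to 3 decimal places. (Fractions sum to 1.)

Let f_C and f_A be the unknown fractions; fractions sum to 1 so f_C + f_A = 0.599.
Mass balance: Σ fᵢ·δᵢ = δ_bulk ⇒ f_C·(-8.5) + f_A·(-17.4) = -20.0 − (-12.872) = -7.128
Substitute f_A = 0.599 − f_C:
f_C·(-8.5 − -17.4) = -7.128 − 0.599×(-17.4) = 3.295
f_C = 3.295 / 8.9 = 0.3702

0.370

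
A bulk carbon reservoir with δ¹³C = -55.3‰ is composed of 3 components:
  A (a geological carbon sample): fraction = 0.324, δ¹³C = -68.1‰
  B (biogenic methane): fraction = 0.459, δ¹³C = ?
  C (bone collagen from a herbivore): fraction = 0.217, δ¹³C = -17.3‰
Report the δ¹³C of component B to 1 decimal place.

Isotope mass balance: δ_bulk = Σ fᵢ·δᵢ.
-55.3 = 0.324×(-68.1) + 0.459×δ_B + 0.217×(-17.3)
0.459·δ_B = -55.3 − (-25.819) = -29.481
δ_B = -29.481 / 0.459 = -64.23‰

-64.2‰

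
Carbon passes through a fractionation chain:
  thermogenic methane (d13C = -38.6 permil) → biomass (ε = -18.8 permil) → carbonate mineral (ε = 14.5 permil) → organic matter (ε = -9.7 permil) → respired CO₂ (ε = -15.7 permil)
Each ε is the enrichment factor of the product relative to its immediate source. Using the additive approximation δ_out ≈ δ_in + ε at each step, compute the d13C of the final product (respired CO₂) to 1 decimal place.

-68.3 permil

step 1: δ ≈ -38.6 + (-18.8) = -57.4 permil
step 2: δ ≈ -57.4 + (14.5) = -42.9 permil
step 3: δ ≈ -42.9 + (-9.7) = -52.6 permil
step 4: δ ≈ -52.6 + (-15.7) = -68.3 permil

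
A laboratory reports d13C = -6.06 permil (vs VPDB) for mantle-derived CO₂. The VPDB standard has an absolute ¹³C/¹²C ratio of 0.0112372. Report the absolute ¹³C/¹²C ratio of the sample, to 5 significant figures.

R_sample = R_standard × (d13C/1000 + 1)
R_sample = 0.0112372 × (-6.06/1000 + 1) = 0.0112372 × 0.993940
R_sample = 0.0111691

0.011169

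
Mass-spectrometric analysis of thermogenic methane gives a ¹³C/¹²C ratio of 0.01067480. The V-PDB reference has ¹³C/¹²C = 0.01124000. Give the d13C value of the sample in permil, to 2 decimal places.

-50.28 permil

d13C = (R_sample / R_standard − 1) × 1000
R_sample / R_standard = 0.01067480 / 0.01124000 = 0.949715
d13C = (0.949715 − 1) × 1000 = -50.285 permil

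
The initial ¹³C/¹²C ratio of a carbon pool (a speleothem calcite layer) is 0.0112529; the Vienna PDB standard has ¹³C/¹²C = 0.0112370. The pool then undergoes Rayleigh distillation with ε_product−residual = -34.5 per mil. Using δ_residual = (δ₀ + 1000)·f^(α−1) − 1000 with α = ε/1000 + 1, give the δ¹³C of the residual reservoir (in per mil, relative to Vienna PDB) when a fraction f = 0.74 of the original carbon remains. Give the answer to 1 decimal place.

δ₀ = (0.0112529/0.0112370 − 1)×1000 = (1.001415 − 1)×1000 = 1.415 per mil
α − 1 = ε/1000 = -0.0345
f^(α−1) = 0.74^(-0.0345) = 1.010442
δ_res = (1.415 + 1000) × 1.010442 − 1000 = 1011.872 − 1000 = 11.87 per mil

11.9 per mil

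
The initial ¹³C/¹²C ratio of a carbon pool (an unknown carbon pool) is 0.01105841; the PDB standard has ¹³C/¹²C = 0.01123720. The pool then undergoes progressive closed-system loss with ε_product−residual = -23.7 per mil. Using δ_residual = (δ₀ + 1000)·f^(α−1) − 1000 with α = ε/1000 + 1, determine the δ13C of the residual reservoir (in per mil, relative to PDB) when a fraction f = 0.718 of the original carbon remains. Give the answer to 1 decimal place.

-8.2 per mil

δ₀ = (0.01105841/0.01123720 − 1)×1000 = (0.984089 − 1)×1000 = -15.911 per mil
α − 1 = ε/1000 = -0.0237
f^(α−1) = 0.718^(-0.0237) = 1.007882
δ_res = (-15.911 + 1000) × 1.007882 − 1000 = 991.846 − 1000 = -8.15 per mil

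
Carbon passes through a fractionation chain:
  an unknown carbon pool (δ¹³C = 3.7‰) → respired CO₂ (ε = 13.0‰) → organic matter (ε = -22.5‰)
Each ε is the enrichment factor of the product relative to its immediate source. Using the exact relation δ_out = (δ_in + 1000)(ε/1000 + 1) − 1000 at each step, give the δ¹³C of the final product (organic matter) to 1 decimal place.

-6.1‰

step 1: δ = (3.70 + 1000)·(13.0/1000 + 1) − 1000 = 16.75‰
step 2: δ = (16.75 + 1000)·(-22.5/1000 + 1) − 1000 = -6.13‰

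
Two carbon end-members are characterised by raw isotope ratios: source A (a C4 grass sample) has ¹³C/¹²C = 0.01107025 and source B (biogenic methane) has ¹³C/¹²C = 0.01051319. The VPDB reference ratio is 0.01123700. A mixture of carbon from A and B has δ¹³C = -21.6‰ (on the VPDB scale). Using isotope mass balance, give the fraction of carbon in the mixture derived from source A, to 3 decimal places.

δ_A = (0.01107025/0.01123700 − 1)×1000 = (0.985161 − 1)×1000 = -14.839‰
δ_B = (0.01051319/0.01123700 − 1)×1000 = (0.935587 − 1)×1000 = -64.413‰
f_A = (δ_mix − δ_B)/(δ_A − δ_B) = (-21.6 − (-64.413))/(-14.839 − (-64.413))
f_A = 42.813 / 49.574 = 0.8636

0.864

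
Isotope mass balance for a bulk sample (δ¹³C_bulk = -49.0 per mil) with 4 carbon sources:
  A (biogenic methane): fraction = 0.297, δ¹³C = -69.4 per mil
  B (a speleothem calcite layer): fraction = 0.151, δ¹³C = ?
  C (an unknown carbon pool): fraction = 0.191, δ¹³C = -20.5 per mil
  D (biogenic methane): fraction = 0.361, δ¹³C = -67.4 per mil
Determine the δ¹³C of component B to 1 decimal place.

Isotope mass balance: δ_bulk = Σ fᵢ·δᵢ.
-49.0 = 0.297×(-69.4) + 0.151×δ_B + 0.191×(-20.5) + 0.361×(-67.4)
0.151·δ_B = -49.0 − (-48.859) = -0.141
δ_B = -0.141 / 0.151 = -0.94 per mil

-0.9 per mil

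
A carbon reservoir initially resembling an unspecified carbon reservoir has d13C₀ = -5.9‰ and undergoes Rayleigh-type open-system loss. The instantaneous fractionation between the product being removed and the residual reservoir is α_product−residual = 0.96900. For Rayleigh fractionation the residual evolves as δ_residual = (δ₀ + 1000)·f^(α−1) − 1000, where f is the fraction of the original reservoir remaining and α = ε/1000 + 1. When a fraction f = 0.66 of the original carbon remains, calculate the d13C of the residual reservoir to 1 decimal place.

Rayleigh residual: δ_res = (δ₀ + 1000)·f^(α−1) − 1000
α − 1 = -0.03100
f^(α−1) = 0.66^(-0.03100) = 1.012964
δ_res = (-5.9 + 1000) × 1.012964 − 1000 = 1006.988 − 1000 = 6.99‰

7.0‰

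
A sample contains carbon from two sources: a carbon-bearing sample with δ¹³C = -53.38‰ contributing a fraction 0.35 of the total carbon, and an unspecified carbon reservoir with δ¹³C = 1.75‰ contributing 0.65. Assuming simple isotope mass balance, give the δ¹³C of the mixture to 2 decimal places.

-17.55‰

δ_mix = f_A·δ_A + f_B·δ_B
δ_mix = 0.35 × (-53.38) + 0.65 × (1.75)
δ_mix = -18.683 + 1.137 = -17.546‰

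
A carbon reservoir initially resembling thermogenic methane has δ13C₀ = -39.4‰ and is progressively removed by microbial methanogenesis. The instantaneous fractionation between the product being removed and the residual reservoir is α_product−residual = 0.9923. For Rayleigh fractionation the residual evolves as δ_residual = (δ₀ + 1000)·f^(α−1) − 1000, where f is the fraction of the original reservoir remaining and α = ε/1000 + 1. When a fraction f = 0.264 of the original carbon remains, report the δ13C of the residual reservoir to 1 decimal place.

Rayleigh residual: δ_res = (δ₀ + 1000)·f^(α−1) − 1000
α − 1 = -0.00770
f^(α−1) = 0.264^(-0.00770) = 1.010308
δ_res = (-39.4 + 1000) × 1.010308 − 1000 = 970.502 − 1000 = -29.50‰

-29.5‰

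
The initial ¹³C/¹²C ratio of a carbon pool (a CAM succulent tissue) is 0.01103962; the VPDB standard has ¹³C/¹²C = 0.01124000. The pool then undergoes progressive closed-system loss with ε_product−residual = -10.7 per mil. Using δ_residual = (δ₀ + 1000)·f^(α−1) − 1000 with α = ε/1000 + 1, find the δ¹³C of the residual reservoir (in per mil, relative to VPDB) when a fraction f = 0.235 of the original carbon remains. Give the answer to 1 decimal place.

-2.5 per mil

δ₀ = (0.01103962/0.01124000 − 1)×1000 = (0.982173 − 1)×1000 = -17.827 per mil
α − 1 = ε/1000 = -0.0107
f^(α−1) = 0.235^(-0.0107) = 1.015616
δ_res = (-17.827 + 1000) × 1.015616 − 1000 = 997.510 − 1000 = -2.49 per mil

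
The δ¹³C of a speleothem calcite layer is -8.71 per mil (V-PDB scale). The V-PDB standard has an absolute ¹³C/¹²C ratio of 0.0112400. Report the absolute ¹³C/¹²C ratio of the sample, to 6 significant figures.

0.0111421

R_sample = R_standard × (δ¹³C/1000 + 1)
R_sample = 0.0112400 × (-8.71/1000 + 1) = 0.0112400 × 0.991290
R_sample = 0.0111421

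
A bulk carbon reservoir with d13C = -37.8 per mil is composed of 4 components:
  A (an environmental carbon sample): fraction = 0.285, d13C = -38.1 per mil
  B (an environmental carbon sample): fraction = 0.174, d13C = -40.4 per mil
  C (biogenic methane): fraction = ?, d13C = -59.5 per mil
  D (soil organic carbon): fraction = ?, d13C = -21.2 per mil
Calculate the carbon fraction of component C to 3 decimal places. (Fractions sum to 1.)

Let f_C and f_D be the unknown fractions; fractions sum to 1 so f_C + f_D = 0.541.
Mass balance: Σ fᵢ·δᵢ = δ_bulk ⇒ f_C·(-59.5) + f_D·(-21.2) = -37.8 − (-17.888) = -19.912
Substitute f_D = 0.541 − f_C:
f_C·(-59.5 − -21.2) = -19.912 − 0.541×(-21.2) = -8.443
f_C = -8.443 / -38.3 = 0.2204

0.220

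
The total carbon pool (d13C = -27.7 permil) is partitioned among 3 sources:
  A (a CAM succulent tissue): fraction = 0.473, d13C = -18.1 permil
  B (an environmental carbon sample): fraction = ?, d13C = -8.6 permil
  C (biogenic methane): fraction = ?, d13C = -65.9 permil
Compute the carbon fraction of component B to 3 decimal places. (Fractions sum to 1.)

0.272

Let f_B and f_C be the unknown fractions; fractions sum to 1 so f_B + f_C = 0.527.
Mass balance: Σ fᵢ·δᵢ = δ_bulk ⇒ f_B·(-8.6) + f_C·(-65.9) = -27.7 − (-8.561) = -19.139
Substitute f_C = 0.527 − f_B:
f_B·(-8.6 − -65.9) = -19.139 − 0.527×(-65.9) = 15.591
f_B = 15.591 / 57.3 = 0.2721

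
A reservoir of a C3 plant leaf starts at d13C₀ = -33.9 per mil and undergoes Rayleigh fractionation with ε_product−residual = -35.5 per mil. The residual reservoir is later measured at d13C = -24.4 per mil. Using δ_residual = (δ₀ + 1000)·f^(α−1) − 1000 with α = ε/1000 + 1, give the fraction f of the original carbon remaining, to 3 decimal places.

α − 1 = ε/1000 = -0.0355
(δ_res + 1000)/(δ₀ + 1000) = (-24.4 + 1000)/(-33.9 + 1000) = 975.6/966.1 = 1.009833
f = 1.009833^(1/-0.0355) = exp(ln(1.009833)/-0.0355) = exp(0.00979/-0.0355)
f = exp(-0.2756) = 0.7591

0.759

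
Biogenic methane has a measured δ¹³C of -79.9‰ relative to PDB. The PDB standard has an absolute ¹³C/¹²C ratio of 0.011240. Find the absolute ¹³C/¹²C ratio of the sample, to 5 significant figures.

R_sample = R_standard × (δ¹³C/1000 + 1)
R_sample = 0.011240 × (-79.9/1000 + 1) = 0.011240 × 0.920100
R_sample = 0.0103419

0.010342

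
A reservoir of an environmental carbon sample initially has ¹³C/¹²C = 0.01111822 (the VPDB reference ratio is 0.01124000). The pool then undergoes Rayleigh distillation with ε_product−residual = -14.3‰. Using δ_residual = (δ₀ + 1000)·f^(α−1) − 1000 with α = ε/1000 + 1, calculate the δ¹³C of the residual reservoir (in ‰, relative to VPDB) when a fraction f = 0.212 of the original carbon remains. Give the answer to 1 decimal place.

11.4‰

δ₀ = (0.01111822/0.01124000 − 1)×1000 = (0.989165 − 1)×1000 = -10.835‰
α − 1 = ε/1000 = -0.0143
f^(α−1) = 0.212^(-0.0143) = 1.022430
δ_res = (-10.835 + 1000) × 1.022430 − 1000 = 1011.352 − 1000 = 11.35‰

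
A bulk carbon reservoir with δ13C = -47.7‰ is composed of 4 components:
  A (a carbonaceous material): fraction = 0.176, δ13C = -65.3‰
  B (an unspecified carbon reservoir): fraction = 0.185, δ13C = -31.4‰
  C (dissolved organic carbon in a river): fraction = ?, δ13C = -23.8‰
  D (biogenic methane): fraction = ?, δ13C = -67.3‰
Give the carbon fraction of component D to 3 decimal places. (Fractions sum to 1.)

0.349

Let f_D and f_C be the unknown fractions; fractions sum to 1 so f_D + f_C = 0.639.
Mass balance: Σ fᵢ·δᵢ = δ_bulk ⇒ f_D·(-67.3) + f_C·(-23.8) = -47.7 − (-17.302) = -30.398
Substitute f_C = 0.639 − f_D:
f_D·(-67.3 − -23.8) = -30.398 − 0.639×(-23.8) = -15.190
f_D = -15.190 / -43.5 = 0.3492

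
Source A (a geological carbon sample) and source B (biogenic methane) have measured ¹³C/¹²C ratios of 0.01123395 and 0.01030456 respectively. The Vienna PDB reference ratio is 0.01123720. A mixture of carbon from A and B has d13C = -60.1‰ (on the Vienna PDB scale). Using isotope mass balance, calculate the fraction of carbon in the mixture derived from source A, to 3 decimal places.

δ_A = (0.01123395/0.01123720 − 1)×1000 = (0.999711 − 1)×1000 = -0.289‰
δ_B = (0.01030456/0.01123720 − 1)×1000 = (0.917004 − 1)×1000 = -82.996‰
f_A = (δ_mix − δ_B)/(δ_A − δ_B) = (-60.1 − (-82.996))/(-0.289 − (-82.996))
f_A = 22.896 / 82.707 = 0.2768

0.277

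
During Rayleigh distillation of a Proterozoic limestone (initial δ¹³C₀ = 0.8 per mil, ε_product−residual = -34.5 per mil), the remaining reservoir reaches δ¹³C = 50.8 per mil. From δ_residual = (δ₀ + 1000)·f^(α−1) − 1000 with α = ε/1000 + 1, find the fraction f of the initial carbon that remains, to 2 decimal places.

α − 1 = ε/1000 = -0.0345
(δ_res + 1000)/(δ₀ + 1000) = (50.8 + 1000)/(0.8 + 1000) = 1050.8/1000.8 = 1.049960
f = 1.049960^(1/-0.0345) = exp(ln(1.049960)/-0.0345) = exp(0.04875/-0.0345)
f = exp(-1.4131) = 0.2434

0.24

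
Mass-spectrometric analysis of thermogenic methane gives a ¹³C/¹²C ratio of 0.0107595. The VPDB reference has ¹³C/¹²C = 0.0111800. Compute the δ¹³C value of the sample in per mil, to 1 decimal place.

δ¹³C = (R_sample / R_standard − 1) × 1000
R_sample / R_standard = 0.0107595 / 0.0111800 = 0.962388
δ¹³C = (0.962388 − 1) × 1000 = -37.61 per mil

-37.6 per mil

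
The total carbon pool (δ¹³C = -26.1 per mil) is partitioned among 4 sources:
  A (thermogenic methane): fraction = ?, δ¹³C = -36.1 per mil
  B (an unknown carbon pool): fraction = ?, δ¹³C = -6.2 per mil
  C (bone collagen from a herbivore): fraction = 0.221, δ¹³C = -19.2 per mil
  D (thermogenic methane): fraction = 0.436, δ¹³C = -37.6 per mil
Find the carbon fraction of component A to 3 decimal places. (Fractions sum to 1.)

0.112

Let f_A and f_B be the unknown fractions; fractions sum to 1 so f_A + f_B = 0.343.
Mass balance: Σ fᵢ·δᵢ = δ_bulk ⇒ f_A·(-36.1) + f_B·(-6.2) = -26.1 − (-20.637) = -5.463
Substitute f_B = 0.343 − f_A:
f_A·(-36.1 − -6.2) = -5.463 − 0.343×(-6.2) = -3.337
f_A = -3.337 / -29.9 = 0.1116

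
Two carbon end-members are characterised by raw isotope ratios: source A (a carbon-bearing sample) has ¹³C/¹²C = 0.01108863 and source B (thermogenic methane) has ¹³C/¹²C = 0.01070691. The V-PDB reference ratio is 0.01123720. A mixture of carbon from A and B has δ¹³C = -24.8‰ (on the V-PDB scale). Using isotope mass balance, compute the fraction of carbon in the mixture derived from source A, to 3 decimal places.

0.659

δ_A = (0.01108863/0.01123720 − 1)×1000 = (0.986779 − 1)×1000 = -13.221‰
δ_B = (0.01070691/0.01123720 − 1)×1000 = (0.952809 − 1)×1000 = -47.191‰
f_A = (δ_mix − δ_B)/(δ_A − δ_B) = (-24.8 − (-47.191))/(-13.221 − (-47.191))
f_A = 22.391 / 33.969 = 0.6591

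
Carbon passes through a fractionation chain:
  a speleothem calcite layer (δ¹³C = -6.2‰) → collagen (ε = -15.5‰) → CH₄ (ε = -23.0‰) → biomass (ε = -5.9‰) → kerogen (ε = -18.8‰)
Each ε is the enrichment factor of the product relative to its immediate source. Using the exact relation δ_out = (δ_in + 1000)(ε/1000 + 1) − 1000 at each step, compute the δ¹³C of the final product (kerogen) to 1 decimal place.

-67.6‰

step 1: δ = (-6.20 + 1000)·(-15.5/1000 + 1) − 1000 = -21.60‰
step 2: δ = (-21.60 + 1000)·(-23.0/1000 + 1) − 1000 = -44.11‰
step 3: δ = (-44.11 + 1000)·(-5.9/1000 + 1) − 1000 = -49.75‰
step 4: δ = (-49.75 + 1000)·(-18.8/1000 + 1) − 1000 = -67.61‰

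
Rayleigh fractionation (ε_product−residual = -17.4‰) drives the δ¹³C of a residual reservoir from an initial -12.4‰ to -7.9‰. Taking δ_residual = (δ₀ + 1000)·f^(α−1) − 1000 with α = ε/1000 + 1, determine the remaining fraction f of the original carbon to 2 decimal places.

0.77

α − 1 = ε/1000 = -0.0174
(δ_res + 1000)/(δ₀ + 1000) = (-7.9 + 1000)/(-12.4 + 1000) = 992.1/987.6 = 1.004557
f = 1.004557^(1/-0.0174) = exp(ln(1.004557)/-0.0174) = exp(0.00455/-0.0174)
f = exp(-0.2613) = 0.7701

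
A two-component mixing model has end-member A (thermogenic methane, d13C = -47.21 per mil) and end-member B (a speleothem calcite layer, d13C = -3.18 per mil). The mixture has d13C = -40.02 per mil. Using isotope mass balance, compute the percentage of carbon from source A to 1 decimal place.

δ_mix = f_A·δ_A + (1 − f_A)·δ_B  ⇒  f_A = (δ_mix − δ_B)/(δ_A − δ_B)
f_A = (-40.02 − (-3.18)) / (-47.21 − (-3.18))
f_A = -36.84 / -44.03 = 0.8367

83.7%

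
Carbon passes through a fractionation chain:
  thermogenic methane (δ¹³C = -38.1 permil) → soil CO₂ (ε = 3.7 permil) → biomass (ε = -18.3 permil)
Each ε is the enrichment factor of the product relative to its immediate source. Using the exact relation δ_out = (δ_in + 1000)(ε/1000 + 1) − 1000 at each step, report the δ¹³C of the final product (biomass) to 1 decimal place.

-52.2 permil

step 1: δ = (-38.10 + 1000)·(3.7/1000 + 1) − 1000 = -34.54 permil
step 2: δ = (-34.54 + 1000)·(-18.3/1000 + 1) − 1000 = -52.21 permil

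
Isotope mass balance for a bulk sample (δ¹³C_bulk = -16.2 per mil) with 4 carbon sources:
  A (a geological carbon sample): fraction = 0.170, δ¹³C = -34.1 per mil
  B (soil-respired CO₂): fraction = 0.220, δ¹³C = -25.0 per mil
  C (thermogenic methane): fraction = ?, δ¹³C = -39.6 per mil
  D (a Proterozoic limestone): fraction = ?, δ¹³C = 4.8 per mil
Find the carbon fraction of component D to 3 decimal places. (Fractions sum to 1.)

0.434

Let f_D and f_C be the unknown fractions; fractions sum to 1 so f_D + f_C = 0.610.
Mass balance: Σ fᵢ·δᵢ = δ_bulk ⇒ f_D·(4.8) + f_C·(-39.6) = -16.2 − (-11.297) = -4.903
Substitute f_C = 0.610 − f_D:
f_D·(4.8 − -39.6) = -4.903 − 0.610×(-39.6) = 19.253
f_D = 19.253 / 44.4 = 0.4336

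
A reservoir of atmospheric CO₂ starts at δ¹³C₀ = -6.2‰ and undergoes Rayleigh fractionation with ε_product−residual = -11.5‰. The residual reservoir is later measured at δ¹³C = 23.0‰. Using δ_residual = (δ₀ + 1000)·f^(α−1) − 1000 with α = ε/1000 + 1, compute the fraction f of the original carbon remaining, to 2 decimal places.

α − 1 = ε/1000 = -0.0115
(δ_res + 1000)/(δ₀ + 1000) = (23.0 + 1000)/(-6.2 + 1000) = 1023.0/993.8 = 1.029382
f = 1.029382^(1/-0.0115) = exp(ln(1.029382)/-0.0115) = exp(0.02896/-0.0115)
f = exp(-2.5182) = 0.0806

0.08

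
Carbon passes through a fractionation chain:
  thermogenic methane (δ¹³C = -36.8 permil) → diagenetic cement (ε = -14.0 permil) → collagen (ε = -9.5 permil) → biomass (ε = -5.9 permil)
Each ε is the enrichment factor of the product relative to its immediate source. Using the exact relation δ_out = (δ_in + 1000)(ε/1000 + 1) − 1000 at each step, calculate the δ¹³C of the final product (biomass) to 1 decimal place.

-64.9 permil

step 1: δ = (-36.80 + 1000)·(-14.0/1000 + 1) − 1000 = -50.28 permil
step 2: δ = (-50.28 + 1000)·(-9.5/1000 + 1) − 1000 = -59.31 permil
step 3: δ = (-59.31 + 1000)·(-5.9/1000 + 1) − 1000 = -64.86 permil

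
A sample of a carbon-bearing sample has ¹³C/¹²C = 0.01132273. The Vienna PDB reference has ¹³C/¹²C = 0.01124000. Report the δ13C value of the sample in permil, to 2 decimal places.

δ13C = (R_sample / R_standard − 1) × 1000
R_sample / R_standard = 0.01132273 / 0.01124000 = 1.007360
δ13C = (1.007360 − 1) × 1000 = 7.360 permil

7.36 permil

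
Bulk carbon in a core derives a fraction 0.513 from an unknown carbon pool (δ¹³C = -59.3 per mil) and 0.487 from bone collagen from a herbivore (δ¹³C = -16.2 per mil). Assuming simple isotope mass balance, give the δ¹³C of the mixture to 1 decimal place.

δ_mix = f_A·δ_A + f_B·δ_B
δ_mix = 0.513 × (-59.3) + 0.487 × (-16.2)
δ_mix = -30.42 + -7.89 = -38.31 per mil

-38.3 per mil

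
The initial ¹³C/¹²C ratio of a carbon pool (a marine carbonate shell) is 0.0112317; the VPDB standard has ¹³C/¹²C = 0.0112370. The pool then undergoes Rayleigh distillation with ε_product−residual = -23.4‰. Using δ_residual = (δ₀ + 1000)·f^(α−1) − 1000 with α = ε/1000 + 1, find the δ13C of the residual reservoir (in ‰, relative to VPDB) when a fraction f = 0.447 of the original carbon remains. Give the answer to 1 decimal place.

δ₀ = (0.0112317/0.0112370 − 1)×1000 = (0.999528 − 1)×1000 = -0.472‰
α − 1 = ε/1000 = -0.0234
f^(α−1) = 0.447^(-0.0234) = 1.019020
δ_res = (-0.472 + 1000) × 1.019020 − 1000 = 1018.540 − 1000 = 18.54‰

18.5‰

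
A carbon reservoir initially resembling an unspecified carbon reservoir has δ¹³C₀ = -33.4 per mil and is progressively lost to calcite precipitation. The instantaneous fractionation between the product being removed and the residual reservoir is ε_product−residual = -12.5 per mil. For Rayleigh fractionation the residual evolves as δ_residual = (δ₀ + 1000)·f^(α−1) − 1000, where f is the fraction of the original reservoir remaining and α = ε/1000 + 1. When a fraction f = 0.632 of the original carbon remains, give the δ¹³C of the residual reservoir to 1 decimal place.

-27.8 per mil

Rayleigh residual: δ_res = (δ₀ + 1000)·f^(α−1) − 1000
α = ε/1000 + 1 = 0.98750, so α − 1 = -0.01250
f^(α−1) = 0.632^(-0.01250) = 1.005752
δ_res = (-33.4 + 1000) × 1.005752 − 1000 = 972.160 − 1000 = -27.84 per mil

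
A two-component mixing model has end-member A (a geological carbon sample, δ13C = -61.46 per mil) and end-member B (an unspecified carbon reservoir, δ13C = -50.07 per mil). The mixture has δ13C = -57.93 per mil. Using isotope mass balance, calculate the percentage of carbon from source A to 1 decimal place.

δ_mix = f_A·δ_A + (1 − f_A)·δ_B  ⇒  f_A = (δ_mix − δ_B)/(δ_A − δ_B)
f_A = (-57.93 − (-50.07)) / (-61.46 − (-50.07))
f_A = -7.86 / -11.39 = 0.6901

69.0%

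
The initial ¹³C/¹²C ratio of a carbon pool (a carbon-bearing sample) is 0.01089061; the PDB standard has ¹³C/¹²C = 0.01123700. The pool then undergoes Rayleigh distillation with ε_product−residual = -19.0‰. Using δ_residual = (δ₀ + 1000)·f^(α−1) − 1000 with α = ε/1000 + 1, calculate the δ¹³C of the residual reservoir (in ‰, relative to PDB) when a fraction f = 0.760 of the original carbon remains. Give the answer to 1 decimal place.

δ₀ = (0.01089061/0.01123700 − 1)×1000 = (0.969174 − 1)×1000 = -30.826‰
α − 1 = ε/1000 = -0.0190
f^(α−1) = 0.760^(-0.0190) = 1.005228
δ_res = (-30.826 + 1000) × 1.005228 − 1000 = 974.241 − 1000 = -25.76‰

-25.8‰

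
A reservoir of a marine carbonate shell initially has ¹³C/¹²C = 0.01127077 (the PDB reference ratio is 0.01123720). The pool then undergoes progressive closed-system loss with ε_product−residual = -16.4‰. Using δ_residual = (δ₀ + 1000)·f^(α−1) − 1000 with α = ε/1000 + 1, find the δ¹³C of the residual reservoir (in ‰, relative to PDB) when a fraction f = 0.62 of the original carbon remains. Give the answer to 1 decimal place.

10.9‰

δ₀ = (0.01127077/0.01123720 − 1)×1000 = (1.002987 − 1)×1000 = 2.987‰
α − 1 = ε/1000 = -0.0164
f^(α−1) = 0.62^(-0.0164) = 1.007871
δ_res = (2.987 + 1000) × 1.007871 − 1000 = 1010.882 − 1000 = 10.88‰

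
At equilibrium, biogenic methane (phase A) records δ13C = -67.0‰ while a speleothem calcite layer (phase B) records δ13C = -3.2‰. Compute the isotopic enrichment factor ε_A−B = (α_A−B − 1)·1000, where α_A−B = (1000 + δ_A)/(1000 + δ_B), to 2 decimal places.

-64.00‰

α_A−B = (1000 + -67.0) / (1000 + -3.2) = 933.0 / 996.8 = 0.935995
ε_A−B = (0.935995 − 1) × 1000 = -64.005‰
(The approximation ε ≈ δ_A − δ_B would give -63.8‰.)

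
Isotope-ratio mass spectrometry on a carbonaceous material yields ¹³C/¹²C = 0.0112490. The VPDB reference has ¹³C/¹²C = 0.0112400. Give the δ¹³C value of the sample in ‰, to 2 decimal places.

δ¹³C = (R_sample / R_standard − 1) × 1000
R_sample / R_standard = 0.0112490 / 0.0112400 = 1.000801
δ¹³C = (1.000801 − 1) × 1000 = 0.801‰

0.80‰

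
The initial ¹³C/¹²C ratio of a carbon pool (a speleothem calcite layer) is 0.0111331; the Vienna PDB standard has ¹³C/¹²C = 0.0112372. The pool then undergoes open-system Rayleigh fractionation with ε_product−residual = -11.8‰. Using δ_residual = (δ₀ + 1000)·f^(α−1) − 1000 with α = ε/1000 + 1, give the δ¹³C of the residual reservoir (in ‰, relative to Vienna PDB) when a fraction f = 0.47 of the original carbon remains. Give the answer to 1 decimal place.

-0.4‰

δ₀ = (0.0111331/0.0112372 − 1)×1000 = (0.990736 − 1)×1000 = -9.264‰
α − 1 = ε/1000 = -0.0118
f^(α−1) = 0.47^(-0.0118) = 1.008949
δ_res = (-9.264 + 1000) × 1.008949 − 1000 = 999.602 − 1000 = -0.40‰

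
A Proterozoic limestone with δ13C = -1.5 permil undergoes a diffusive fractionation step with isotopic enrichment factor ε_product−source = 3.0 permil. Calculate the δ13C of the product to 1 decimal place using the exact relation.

Exactly, δ_product = (δ_source + 1000)·(ε/1000 + 1) − 1000.
δ_product = (-1.5 + 1000) × (3.0/1000 + 1) − 1000
δ_product = 1.50 permil

1.5 permil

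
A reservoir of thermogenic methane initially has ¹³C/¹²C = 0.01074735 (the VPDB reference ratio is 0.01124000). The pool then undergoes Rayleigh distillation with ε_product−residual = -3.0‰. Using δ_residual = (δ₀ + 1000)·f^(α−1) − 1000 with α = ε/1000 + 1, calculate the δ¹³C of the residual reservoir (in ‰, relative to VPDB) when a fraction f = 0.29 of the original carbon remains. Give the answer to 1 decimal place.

-40.3‰

δ₀ = (0.01074735/0.01124000 − 1)×1000 = (0.956170 − 1)×1000 = -43.830‰
α − 1 = ε/1000 = -0.0030
f^(α−1) = 0.29^(-0.0030) = 1.003721
δ_res = (-43.830 + 1000) × 1.003721 − 1000 = 959.727 − 1000 = -40.27‰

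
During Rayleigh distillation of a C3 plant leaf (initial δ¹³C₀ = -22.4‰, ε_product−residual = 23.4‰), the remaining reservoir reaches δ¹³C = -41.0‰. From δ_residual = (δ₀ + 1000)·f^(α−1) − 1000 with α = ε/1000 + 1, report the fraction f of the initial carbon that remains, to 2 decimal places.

0.44

α − 1 = ε/1000 = 0.0234
(δ_res + 1000)/(δ₀ + 1000) = (-41.0 + 1000)/(-22.4 + 1000) = 959.0/977.6 = 0.980974
f = 0.980974^(1/0.0234) = exp(ln(0.980974)/0.0234) = exp(-0.01921/0.0234)
f = exp(-0.8209) = 0.4400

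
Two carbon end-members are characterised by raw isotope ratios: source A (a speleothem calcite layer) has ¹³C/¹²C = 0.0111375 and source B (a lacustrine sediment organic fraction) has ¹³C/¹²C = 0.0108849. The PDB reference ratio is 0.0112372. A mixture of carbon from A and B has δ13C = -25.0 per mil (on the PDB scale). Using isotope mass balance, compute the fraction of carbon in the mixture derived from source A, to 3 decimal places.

0.283

δ_A = (0.0111375/0.0112372 − 1)×1000 = (0.991128 − 1)×1000 = -8.872 per mil
δ_B = (0.0108849/0.0112372 − 1)×1000 = (0.968649 − 1)×1000 = -31.351 per mil
f_A = (δ_mix − δ_B)/(δ_A − δ_B) = (-25.0 − (-31.351))/(-8.872 − (-31.351))
f_A = 6.351 / 22.479 = 0.2825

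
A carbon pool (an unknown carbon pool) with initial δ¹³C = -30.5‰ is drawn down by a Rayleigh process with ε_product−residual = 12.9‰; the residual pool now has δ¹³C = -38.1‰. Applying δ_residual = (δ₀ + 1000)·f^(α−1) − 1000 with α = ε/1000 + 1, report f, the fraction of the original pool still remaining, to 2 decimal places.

0.54

α − 1 = ε/1000 = 0.0129
(δ_res + 1000)/(δ₀ + 1000) = (-38.1 + 1000)/(-30.5 + 1000) = 961.9/969.5 = 0.992161
f = 0.992161^(1/0.0129) = exp(ln(0.992161)/0.0129) = exp(-0.00787/0.0129)
f = exp(-0.6101) = 0.5433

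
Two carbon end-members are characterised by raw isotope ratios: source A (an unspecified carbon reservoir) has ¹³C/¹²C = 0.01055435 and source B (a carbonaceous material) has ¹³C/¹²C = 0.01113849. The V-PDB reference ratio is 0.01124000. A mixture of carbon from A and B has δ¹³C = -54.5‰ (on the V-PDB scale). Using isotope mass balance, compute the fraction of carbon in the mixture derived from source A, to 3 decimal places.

δ_A = (0.01055435/0.01124000 − 1)×1000 = (0.938999 − 1)×1000 = -61.001‰
δ_B = (0.01113849/0.01124000 − 1)×1000 = (0.990969 − 1)×1000 = -9.031‰
f_A = (δ_mix − δ_B)/(δ_A − δ_B) = (-54.5 − (-9.031))/(-61.001 − (-9.031))
f_A = -45.469 / -51.970 = 0.8749

0.875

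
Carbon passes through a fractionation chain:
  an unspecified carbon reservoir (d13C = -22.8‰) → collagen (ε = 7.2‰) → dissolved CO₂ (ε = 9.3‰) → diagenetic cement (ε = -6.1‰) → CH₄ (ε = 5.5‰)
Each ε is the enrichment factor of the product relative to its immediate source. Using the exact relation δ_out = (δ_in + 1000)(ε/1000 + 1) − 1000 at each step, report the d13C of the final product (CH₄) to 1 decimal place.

step 1: δ = (-22.80 + 1000)·(7.2/1000 + 1) − 1000 = -15.76‰
step 2: δ = (-15.76 + 1000)·(9.3/1000 + 1) − 1000 = -6.61‰
step 3: δ = (-6.61 + 1000)·(-6.1/1000 + 1) − 1000 = -12.67‰
step 4: δ = (-12.67 + 1000)·(5.5/1000 + 1) − 1000 = -7.24‰

-7.2‰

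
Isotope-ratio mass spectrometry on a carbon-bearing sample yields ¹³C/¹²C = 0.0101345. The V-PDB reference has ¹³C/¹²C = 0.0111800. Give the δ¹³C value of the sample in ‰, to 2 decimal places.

δ¹³C = (R_sample / R_standard − 1) × 1000
R_sample / R_standard = 0.0101345 / 0.0111800 = 0.906485
δ¹³C = (0.906485 − 1) × 1000 = -93.515‰

-93.52‰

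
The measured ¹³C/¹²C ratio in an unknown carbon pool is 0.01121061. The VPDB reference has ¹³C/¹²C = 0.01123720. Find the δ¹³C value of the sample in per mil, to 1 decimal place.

-2.4 per mil

δ¹³C = (R_sample / R_standard − 1) × 1000
R_sample / R_standard = 0.01121061 / 0.01123720 = 0.997634
δ¹³C = (0.997634 − 1) × 1000 = -2.37 per mil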